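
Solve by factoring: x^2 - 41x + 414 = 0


We need two numbers that multiply to 414 and add to -41.
Those numbers are -23 and -18 (since (-23) * (-18) = 414 and (-23) + (-18) = -41).
So x^2 - 41x + 414 = (x - 23)(x - 18) = 0
Setting each factor to zero: x = 23 or x = 18

x = 18, x = 23


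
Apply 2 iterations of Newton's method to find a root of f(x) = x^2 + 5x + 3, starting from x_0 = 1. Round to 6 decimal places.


Newton's method: x_(n+1) = x_n - f(x_n)/f'(x_n)
f(x) = x^2 + 5x + 3
f'(x) = 2x + 5

Iteration 1:
  f(1.000000) = 9.000000
  f'(1.000000) = 7.000000
  x_1 = 1.000000 - (9.000000)/(7.000000) = -0.285714

Iteration 2:
  f(-0.285714) = 1.653061
  f'(-0.285714) = 4.428571
  x_2 = -0.285714 - (1.653061)/(4.428571) = -0.658986

x_2 = -0.658986


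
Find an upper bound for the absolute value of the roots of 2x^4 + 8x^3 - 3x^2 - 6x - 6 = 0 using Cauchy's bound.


Cauchy's bound: all roots r satisfy |r| <= 1 + max(|a_i/a_n|) for i = 0,...,n-1
where a_n is the leading coefficient.

Coefficients: [2, 8, -3, -6, -6]
Leading coefficient a_n = 2
Ratios |a_i/a_n|: 4, 3/2, 3, 3
Maximum ratio: 4
Cauchy's bound: |r| <= 1 + 4 = 5

Upper bound = 5


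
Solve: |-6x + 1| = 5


An absolute value equation |expr| = 5 gives two cases:
Case 1: -6x + 1 = 5
  -6x = 4, so x = -2/3
Case 2: -6x + 1 = -5
  -6x = -6, so x = 1

x = -2/3, x = 1


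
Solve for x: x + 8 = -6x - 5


Starting with: x + 8 = -6x - 5
Move all x terms to left: (1 + 6)x = -5 - 8
Simplify: 7x = -13
Divide both sides by 7: x = -13/7

x = -13/7


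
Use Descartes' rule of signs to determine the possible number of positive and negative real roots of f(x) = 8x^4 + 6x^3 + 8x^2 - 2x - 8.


Descartes' rule of signs:

For positive roots, count sign changes in f(x) = 8x^4 + 6x^3 + 8x^2 - 2x - 8:
Signs of coefficients: +, +, +, -, -
Number of sign changes: 1
Possible positive real roots: 1

For negative roots, examine f(-x) = 8x^4 - 6x^3 + 8x^2 + 2x - 8:
Signs of coefficients: +, -, +, +, -
Number of sign changes: 3
Possible negative real roots: 3, 1

Positive roots: 1; Negative roots: 3 or 1


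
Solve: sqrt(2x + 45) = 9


Square both sides: 2x + 45 = 9^2 = 81
2x = 81 - 45 = 36
x = 18
Check: sqrt(2*18 + 45) = sqrt(81) = 9 ✓

x = 18


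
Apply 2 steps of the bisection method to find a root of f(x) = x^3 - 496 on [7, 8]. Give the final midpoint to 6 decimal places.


f(x) = x^3 - 496
f(7) = -153 < 0
f(8) = 16 > 0

Step 1: midpoint = (7.000000 + 8.000000)/2 = 7.500000
  f(7.500000) = -74.125000
  f(mid) < 0, so root is in [7.500000, 8.000000]

Step 2: midpoint = (7.500000 + 8.000000)/2 = 7.750000
  f(7.750000) = -30.515625
  f(mid) < 0, so root is in [7.750000, 8.000000]

midpoint = 7.750000


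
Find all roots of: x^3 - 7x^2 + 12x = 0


The constant term is 0, so x = 0 is a root. Factor out x:
  x^2 - 7x + 12 = 0
Solve the quadratic x^2 - 7x + 12 = 0: discriminant = (-7)^2 - 4(1)(12) = 49 - 48 = 1.
sqrt(1) = 1, so x = (7 ± 1)/2: x = 4 or x = 3.
Collecting all roots found:

x = 0, x = 3, x = 4


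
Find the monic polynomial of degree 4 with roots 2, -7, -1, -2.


A monic polynomial with roots 2, -7, -1, -2 is:
p(x) = (x - 2)(x + 7)(x + 1)(x + 2)
After multiplying by (x - 2): x - 2
After multiplying by (x + 7): x^2 + 5x - 14
After multiplying by (x + 1): x^3 + 6x^2 - 9x - 14
After multiplying by (x + 2): x^4 + 8x^3 + 3x^2 - 32x - 28

x^4 + 8x^3 + 3x^2 - 32x - 28


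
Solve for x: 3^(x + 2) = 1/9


Express both sides with the same base.
1/9 = 3^(-2)
Since the bases match, equate exponents: x + 2 = -2
So x = -2 - (2) = -4

x = -4


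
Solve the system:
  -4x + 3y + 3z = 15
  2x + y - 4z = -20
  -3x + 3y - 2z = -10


Using Cramer's rule. Expand each determinant along the first row.
D  = (-4)*[1*(-2) - (-4)*3] - 3*[2*(-2) - (-4)*(-3)] + 3*[2*3 - 1*(-3)]
  = (-4)*(10) - 3*(-16) + 3*(9) = 35
Dx = 15*[1*(-2) - (-4)*3] - 3*[(-20)*(-2) - (-4)*(-10)] + 3*[(-20)*3 - 1*(-10)]
  = 15*(10) - 3*(0) + 3*(-50) = 0
Dy = (-4)*[(-20)*(-2) - (-4)*(-10)] - 15*[2*(-2) - (-4)*(-3)] + 3*[2*(-10) - (-20)*(-3)]
  = (-4)*(0) - 15*(-16) + 3*(-80) = 0
Dz = (-4)*[1*(-10) - (-20)*3] - 3*[2*(-10) - (-20)*(-3)] + 15*[2*3 - 1*(-3)]
  = (-4)*(50) - 3*(-80) + 15*(9) = 175
x = Dx/D = 0/35 = 0, y = Dy/D = 0/35 = 0, z = Dz/D = 175/35 = 5
Check eq1: (-4)(0) + (3)(0) + (3)(5) = 15 = 15 ✓
Check eq2: (2)(0) + (1)(0) + (-4)(5) = -20 = -20 ✓
Check eq3: (-3)(0) + (3)(0) + (-2)(5) = -10 = -10 ✓

x = 0, y = 0, z = 5


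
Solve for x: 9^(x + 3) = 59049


Express both sides with the same base.
59049 = 9^5
Since the bases match, equate exponents: x + 3 = 5
So x = 5 - (3) = 2

x = 2


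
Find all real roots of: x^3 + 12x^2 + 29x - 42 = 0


Let p(x) = x^3 + 12x^2 + 29x - 42. By the rational root theorem (leading coefficient 1), any rational root is an integer divisor of 42: try ±1, ±2, ... in turn.
Test x = 1: value = 0 ✓, so (x - 1) is a factor.
Synthetic division by (x - 1): bring down 1; 1(1) + 12 = 13; 13(1) + 29 = 42; 42(1) - 42 = 0 → quotient x^2 + 13x + 42, remainder 0.
Solve the quadratic x^2 + 13x + 42 = 0: discriminant = 13^2 - 4(1)(42) = 169 - 168 = 1.
sqrt(1) = 1, so x = (-13 ± 1)/2: x = -6 or x = -7.

x = -7, x = -6, x = 1


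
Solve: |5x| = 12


An absolute value equation |expr| = 12 gives two cases:
Case 1: 5x = 12
  5x = 12, so x = 12/5
Case 2: 5x = -12
  5x = -12, so x = -12/5

x = -12/5, x = 12/5


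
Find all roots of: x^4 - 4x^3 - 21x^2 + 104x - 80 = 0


Let p(x) = x^4 - 4x^3 - 21x^2 + 104x - 80. By the rational root theorem (leading coefficient 1), any rational root is an integer divisor of 80: try ±1, ±2, ... in turn.
Test x = 1: value = 0 ✓, so (x - 1) is a factor.
Synthetic division by (x - 1): bring down 1; 1(1) - 4 = -3; (-3)(1) - 21 = -24; (-24)(1) + 104 = 80; 80(1) - 80 = 0 → quotient x^3 - 3x^2 - 24x + 80, remainder 0.
Continue with the quotient x^3 - 3x^2 - 24x + 80 (candidates must divide 80; re-test x = 1 first in case it repeats).
Test x = 1: value = 54 ≠ 0.
Test x = -1: value = 100 ≠ 0.
Test x = 2: value = 28 ≠ 0.
Test x = -2: value = 108 ≠ 0.
Test x = 4: value = 0 ✓, so (x - 4) is a factor.
Synthetic division by (x - 4): bring down 1; 1(4) - 3 = 1; 1(4) - 24 = -20; (-20)(4) + 80 = 0 → quotient x^2 + x - 20, remainder 0.
Solve the quadratic x^2 + x - 20 = 0: discriminant = 1^2 - 4(1)(-20) = 1 + 80 = 81.
sqrt(81) = 9, so x = (-1 ± 9)/2: x = 4 or x = -5.
Collecting all roots found:

x = -5, x = 1, x = 4 (multiplicity 2)


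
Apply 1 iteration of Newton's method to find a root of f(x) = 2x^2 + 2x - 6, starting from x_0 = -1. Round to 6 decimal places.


Newton's method: x_(n+1) = x_n - f(x_n)/f'(x_n)
f(x) = 2x^2 + 2x - 6
f'(x) = 4x + 2

Iteration 1:
  f(-1.000000) = -6.000000
  f'(-1.000000) = -2.000000
  x_1 = -1.000000 - (-6.000000)/(-2.000000) = -4.000000

x_1 = -4.000000


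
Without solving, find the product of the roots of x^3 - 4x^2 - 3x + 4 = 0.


By Vieta's formulas for x^3 + bx^2 + cx + d = 0:
  r1 + r2 + r3 = -b/a = 4
  r1*r2 + r1*r3 + r2*r3 = c/a = -3
  r1*r2*r3 = -d/a = -4


Product = -4


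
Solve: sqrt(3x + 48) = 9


Square both sides: 3x + 48 = 9^2 = 81
3x = 81 - 48 = 33
x = 11
Check: sqrt(3*11 + 48) = sqrt(81) = 9 ✓

x = 11


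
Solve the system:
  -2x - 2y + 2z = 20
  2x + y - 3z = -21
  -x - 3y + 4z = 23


Using Cramer's rule. Expand each determinant along the first row.
D  = (-2)*[1*4 - (-3)*(-3)] - (-2)*[2*4 - (-3)*(-1)] + 2*[2*(-3) - 1*(-1)]
  = (-2)*(-5) - (-2)*(5) + 2*(-5) = 10
Dx = 20*[1*4 - (-3)*(-3)] - (-2)*[(-21)*4 - (-3)*23] + 2*[(-21)*(-3) - 1*23]
  = 20*(-5) - (-2)*(-15) + 2*(40) = -50
Dy = (-2)*[(-21)*4 - (-3)*23] - 20*[2*4 - (-3)*(-1)] + 2*[2*23 - (-21)*(-1)]
  = (-2)*(-15) - 20*(5) + 2*(25) = -20
Dz = (-2)*[1*23 - (-21)*(-3)] - (-2)*[2*23 - (-21)*(-1)] + 20*[2*(-3) - 1*(-1)]
  = (-2)*(-40) - (-2)*(25) + 20*(-5) = 30
x = Dx/D = -50/10 = -5, y = Dy/D = -20/10 = -2, z = Dz/D = 30/10 = 3
Check eq1: (-2)(-5) + (-2)(-2) + (2)(3) = 20 = 20 ✓
Check eq2: (2)(-5) + (1)(-2) + (-3)(3) = -21 = -21 ✓
Check eq3: (-1)(-5) + (-3)(-2) + (4)(3) = 23 = 23 ✓

x = -5, y = -2, z = 3


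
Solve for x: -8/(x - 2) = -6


Multiply both sides by (x - 2): -8 = -6(x - 2)
Distribute: -8 = -6x + 12
-6x = -8 - 12 = -20
x = 10/3

x = 10/3


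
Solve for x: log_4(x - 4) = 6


Convert to exponential form: x - 4 = 4^6 = 4096
x = 4096 + 4 = 4100
Check: log_4(4100 - 4) = log_4(4096) = log_4(4096) = 6 ✓

x = 4100


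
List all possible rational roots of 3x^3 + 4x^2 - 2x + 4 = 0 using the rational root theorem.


Rational root theorem: possible roots are ±p/q where:
  p divides the constant term (4): p ∈ {1, 2, 4}
  q divides the leading coefficient (3): q ∈ {1, 3}

All possible rational roots: -4, -2, -4/3, -1, -2/3, -1/3, 1/3, 2/3, 1, 4/3, 2, 4

-4, -2, -4/3, -1, -2/3, -1/3, 1/3, 2/3, 1, 4/3, 2, 4


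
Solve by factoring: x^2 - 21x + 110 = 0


We need two numbers that multiply to 110 and add to -21.
Those numbers are -11 and -10 (since (-11) * (-10) = 110 and (-11) + (-10) = -21).
So x^2 - 21x + 110 = (x - 11)(x - 10) = 0
Setting each factor to zero: x = 11 or x = 10

x = 10, x = 11


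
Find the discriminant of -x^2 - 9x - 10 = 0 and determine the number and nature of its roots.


For ax^2 + bx + c = 0, discriminant D = b^2 - 4ac
Here a = -1, b = -9, c = -10
D = (-9)^2 - 4(-1)(-10) = 81 - 40 = 41

D = 41 > 0 but not a perfect square
The equation has 2 distinct real irrational roots.

Discriminant = 41, 2 distinct real irrational roots


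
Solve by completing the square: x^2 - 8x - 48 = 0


Start: x^2 - 8x - 48 = 0
Move constant: x^2 - 8x = 48
Half of -8 is -4, squared is 16
Add 16 to both sides: x^2 - 8x + 16 = 64
(x - 4)^2 = 64
x - 4 = ±8
x = 4 + 8 = 12 or x = 4 - 8 = -4

x = -4, x = 12


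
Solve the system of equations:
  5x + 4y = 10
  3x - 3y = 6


Using Cramer's rule:
Determinant D = (5)(-3) - (3)(4) = -15 - 12 = -27
Dx = (10)(-3) - (6)(4) = -30 - 24 = -54
Dy = (5)(6) - (3)(10) = 30 - 30 = 0
x = Dx/D = -54/-27 = 2
y = Dy/D = 0/-27 = 0

x = 2, y = 0


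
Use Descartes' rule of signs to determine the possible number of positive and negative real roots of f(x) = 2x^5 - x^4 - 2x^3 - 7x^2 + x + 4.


Descartes' rule of signs:

For positive roots, count sign changes in f(x) = 2x^5 - x^4 - 2x^3 - 7x^2 + x + 4:
Signs of coefficients: +, -, -, -, +, +
Number of sign changes: 2
Possible positive real roots: 2, 0

For negative roots, examine f(-x) = -2x^5 - x^4 + 2x^3 - 7x^2 - x + 4:
Signs of coefficients: -, -, +, -, -, +
Number of sign changes: 3
Possible negative real roots: 3, 1

Positive roots: 2 or 0; Negative roots: 3 or 1


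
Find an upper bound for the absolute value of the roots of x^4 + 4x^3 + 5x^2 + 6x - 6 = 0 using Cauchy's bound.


Cauchy's bound: all roots r satisfy |r| <= 1 + max(|a_i/a_n|) for i = 0,...,n-1
where a_n is the leading coefficient.

Coefficients: [1, 4, 5, 6, -6]
Leading coefficient a_n = 1
Ratios |a_i/a_n|: 4, 5, 6, 6
Maximum ratio: 6
Cauchy's bound: |r| <= 1 + 6 = 7

Upper bound = 7


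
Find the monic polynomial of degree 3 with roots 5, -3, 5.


A monic polynomial with roots 5, -3, 5 is:
p(x) = (x - 5)(x + 3)(x - 5)
After multiplying by (x - 5): x - 5
After multiplying by (x + 3): x^2 - 2x - 15
After multiplying by (x - 5): x^3 - 7x^2 - 5x + 75

x^3 - 7x^2 - 5x + 75


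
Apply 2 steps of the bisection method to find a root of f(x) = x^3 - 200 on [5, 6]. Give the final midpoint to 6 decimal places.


f(x) = x^3 - 200
f(5) = -75 < 0
f(6) = 16 > 0

Step 1: midpoint = (5.000000 + 6.000000)/2 = 5.500000
  f(5.500000) = -33.625000
  f(mid) < 0, so root is in [5.500000, 6.000000]

Step 2: midpoint = (5.500000 + 6.000000)/2 = 5.750000
  f(5.750000) = -9.890625
  f(mid) < 0, so root is in [5.750000, 6.000000]

midpoint = 5.750000


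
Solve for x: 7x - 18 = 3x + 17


Starting with: 7x - 18 = 3x + 17
Move all x terms to left: (7 - 3)x = 17 + 18
Simplify: 4x = 35
Divide both sides by 4: x = 35/4

x = 35/4


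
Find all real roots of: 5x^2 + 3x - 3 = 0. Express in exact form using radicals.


Using the quadratic formula: x = (-b ± sqrt(b^2 - 4ac)) / (2a)
Here a = 5, b = 3, c = -3
Discriminant = b^2 - 4ac = 3^2 - 4(5)(-3) = 9 + 60 = 69
Since discriminant = 69 > 0, there are two real roots.
x = (-3 ± sqrt(69)) / 10
Numerically: x ≈ 0.5307 or x ≈ -1.1307

x = (-3 + sqrt(69)) / 10 or x = (-3 - sqrt(69)) / 10


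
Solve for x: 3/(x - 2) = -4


Multiply both sides by (x - 2): 3 = -4(x - 2)
Distribute: 3 = -4x + 8
-4x = 3 - 8 = -5
x = 5/4

x = 5/4


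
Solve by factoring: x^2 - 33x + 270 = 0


We need two numbers that multiply to 270 and add to -33.
Those numbers are -18 and -15 (since (-18) * (-15) = 270 and (-18) + (-15) = -33).
So x^2 - 33x + 270 = (x - 18)(x - 15) = 0
Setting each factor to zero: x = 18 or x = 15

x = 15, x = 18


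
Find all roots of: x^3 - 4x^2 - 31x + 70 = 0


Let p(x) = x^3 - 4x^2 - 31x + 70. By the rational root theorem (leading coefficient 1), any rational root is an integer divisor of 70: try ±1, ±2, ... in turn.
Test x = 1: value = 36 ≠ 0.
Test x = -1: value = 96 ≠ 0.
Test x = 2: value = 0 ✓, so (x - 2) is a factor.
Synthetic division by (x - 2): bring down 1; 1(2) - 4 = -2; (-2)(2) - 31 = -35; (-35)(2) + 70 = 0 → quotient x^2 - 2x - 35, remainder 0.
Solve the quadratic x^2 - 2x - 35 = 0: discriminant = (-2)^2 - 4(1)(-35) = 4 + 140 = 144.
sqrt(144) = 12, so x = (2 ± 12)/2: x = 7 or x = -5.
Collecting all roots found:

x = -5, x = 2, x = 7


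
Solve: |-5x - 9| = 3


An absolute value equation |expr| = 3 gives two cases:
Case 1: -5x - 9 = 3
  -5x = 12, so x = -12/5
Case 2: -5x - 9 = -3
  -5x = 6, so x = -6/5

x = -12/5, x = -6/5


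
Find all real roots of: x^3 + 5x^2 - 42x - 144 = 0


Let p(x) = x^3 + 5x^2 - 42x - 144. By the rational root theorem (leading coefficient 1), any rational root is an integer divisor of 144: try ±1, ±2, ... in turn.
Test x = 1: value = -180 ≠ 0.
Test x = -1: value = -98 ≠ 0.
Test x = 2: value = -200 ≠ 0.
Test x = -2: value = -48 ≠ 0.
Test x = 3: value = -198 ≠ 0.
Test x = -3: value = 0 ✓, so (x + 3) is a factor.
Synthetic division by (x + 3): bring down 1; 1(-3) + 5 = 2; 2(-3) - 42 = -48; (-48)(-3) - 144 = 0 → quotient x^2 + 2x - 48, remainder 0.
Solve the quadratic x^2 + 2x - 48 = 0: discriminant = 2^2 - 4(1)(-48) = 4 + 192 = 196.
sqrt(196) = 14, so x = (-2 ± 14)/2: x = 6 or x = -8.

x = -8, x = -3, x = 6


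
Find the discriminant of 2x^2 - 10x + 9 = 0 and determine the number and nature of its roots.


For ax^2 + bx + c = 0, discriminant D = b^2 - 4ac
Here a = 2, b = -10, c = 9
D = (-10)^2 - 4(2)(9) = 100 - 72 = 28

D = 28 > 0 but not a perfect square
The equation has 2 distinct real irrational roots.

Discriminant = 28, 2 distinct real irrational roots


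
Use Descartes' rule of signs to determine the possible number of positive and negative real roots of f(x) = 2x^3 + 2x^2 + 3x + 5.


Descartes' rule of signs:

For positive roots, count sign changes in f(x) = 2x^3 + 2x^2 + 3x + 5:
Signs of coefficients: +, +, +, +
Number of sign changes: 0
Possible positive real roots: 0

For negative roots, examine f(-x) = -2x^3 + 2x^2 - 3x + 5:
Signs of coefficients: -, +, -, +
Number of sign changes: 3
Possible negative real roots: 3, 1

Positive roots: 0; Negative roots: 3 or 1


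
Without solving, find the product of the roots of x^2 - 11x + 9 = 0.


By Vieta's formulas for ax^2 + bx + c = 0:
  Sum of roots = -b/a
  Product of roots = c/a

Here a = 1, b = -11, c = 9
Sum = -(-11)/1 = 11
Product = 9/1 = 9

Product = 9


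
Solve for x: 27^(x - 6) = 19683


Express both sides with the same base.
19683 = 27^3
Since the bases match, equate exponents: x - 6 = 3
So x = 3 - (-6) = 9

x = 9


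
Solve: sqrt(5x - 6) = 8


Square both sides: 5x - 6 = 8^2 = 64
5x = 64 + 6 = 70
x = 14
Check: sqrt(5*14 - 6) = sqrt(64) = 8 ✓

x = 14


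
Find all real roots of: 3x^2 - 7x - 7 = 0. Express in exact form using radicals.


Using the quadratic formula: x = (-b ± sqrt(b^2 - 4ac)) / (2a)
Here a = 3, b = -7, c = -7
Discriminant = b^2 - 4ac = (-7)^2 - 4(3)(-7) = 49 + 84 = 133
Since discriminant = 133 > 0, there are two real roots.
x = (7 ± sqrt(133)) / 6
Numerically: x ≈ 3.0888 or x ≈ -0.7554

x = (7 + sqrt(133)) / 6 or x = (7 - sqrt(133)) / 6


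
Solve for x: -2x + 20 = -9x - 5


Starting with: -2x + 20 = -9x - 5
Move all x terms to left: (-2 + 9)x = -5 - 20
Simplify: 7x = -25
Divide both sides by 7: x = -25/7

x = -25/7


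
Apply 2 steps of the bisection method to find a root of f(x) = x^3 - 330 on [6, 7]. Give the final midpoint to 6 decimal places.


f(x) = x^3 - 330
f(6) = -114 < 0
f(7) = 13 > 0

Step 1: midpoint = (6.000000 + 7.000000)/2 = 6.500000
  f(6.500000) = -55.375000
  f(mid) < 0, so root is in [6.500000, 7.000000]

Step 2: midpoint = (6.500000 + 7.000000)/2 = 6.750000
  f(6.750000) = -22.453125
  f(mid) < 0, so root is in [6.750000, 7.000000]

midpoint = 6.750000


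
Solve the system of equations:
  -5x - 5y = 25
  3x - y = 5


Using Cramer's rule:
Determinant D = (-5)(-1) - (3)(-5) = 5 + 15 = 20
Dx = (25)(-1) - (5)(-5) = -25 + 25 = 0
Dy = (-5)(5) - (3)(25) = -25 - 75 = -100
x = Dx/D = 0/20 = 0
y = Dy/D = -100/20 = -5

x = 0, y = -5


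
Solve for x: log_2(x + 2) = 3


Convert to exponential form: x + 2 = 2^3 = 8
x = 8 - 2 = 6
Check: log_2(6 + 2) = log_2(8) = log_2(8) = 3 ✓

x = 6


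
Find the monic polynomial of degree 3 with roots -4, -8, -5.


A monic polynomial with roots -4, -8, -5 is:
p(x) = (x + 4)(x + 8)(x + 5)
After multiplying by (x + 4): x + 4
After multiplying by (x + 8): x^2 + 12x + 32
After multiplying by (x + 5): x^3 + 17x^2 + 92x + 160

x^3 + 17x^2 + 92x + 160


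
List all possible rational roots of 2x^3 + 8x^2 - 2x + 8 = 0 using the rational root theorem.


Rational root theorem: possible roots are ±p/q where:
  p divides the constant term (8): p ∈ {1, 2, 4, 8}
  q divides the leading coefficient (2): q ∈ {1, 2}

All possible rational roots: -8, -4, -2, -1, -1/2, 1/2, 1, 2, 4, 8

-8, -4, -2, -1, -1/2, 1/2, 1, 2, 4, 8


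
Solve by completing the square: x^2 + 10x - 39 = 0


Start: x^2 + 10x - 39 = 0
Move constant: x^2 + 10x = 39
Half of 10 is 5, squared is 25
Add 25 to both sides: x^2 + 10x + 25 = 64
(x + 5)^2 = 64
x + 5 = ±8
x = -5 + 8 = 3 or x = -5 - 8 = -13

x = -13, x = 3


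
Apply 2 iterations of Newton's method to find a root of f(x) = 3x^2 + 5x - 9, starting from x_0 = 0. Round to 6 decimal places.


Newton's method: x_(n+1) = x_n - f(x_n)/f'(x_n)
f(x) = 3x^2 + 5x - 9
f'(x) = 6x + 5

Iteration 1:
  f(0.000000) = -9.000000
  f'(0.000000) = 5.000000
  x_1 = 0.000000 - (-9.000000)/(5.000000) = 1.800000

Iteration 2:
  f(1.800000) = 9.720000
  f'(1.800000) = 15.800000
  x_2 = 1.800000 - (9.720000)/(15.800000) = 1.184810

x_2 = 1.184810


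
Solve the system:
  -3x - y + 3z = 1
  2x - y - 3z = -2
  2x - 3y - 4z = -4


Using Cramer's rule. Expand each determinant along the first row.
D  = (-3)*[(-1)*(-4) - (-3)*(-3)] - (-1)*[2*(-4) - (-3)*2] + 3*[2*(-3) - (-1)*2]
  = (-3)*(-5) - (-1)*(-2) + 3*(-4) = 1
Dx = 1*[(-1)*(-4) - (-3)*(-3)] - (-1)*[(-2)*(-4) - (-3)*(-4)] + 3*[(-2)*(-3) - (-1)*(-4)]
  = 1*(-5) - (-1)*(-4) + 3*(2) = -3
Dy = (-3)*[(-2)*(-4) - (-3)*(-4)] - 1*[2*(-4) - (-3)*2] + 3*[2*(-4) - (-2)*2]
  = (-3)*(-4) - 1*(-2) + 3*(-4) = 2
Dz = (-3)*[(-1)*(-4) - (-2)*(-3)] - (-1)*[2*(-4) - (-2)*2] + 1*[2*(-3) - (-1)*2]
  = (-3)*(-2) - (-1)*(-4) + 1*(-4) = -2
x = Dx/D = -3/1 = -3, y = Dy/D = 2/1 = 2, z = Dz/D = -2/1 = -2
Check eq1: (-3)(-3) + (-1)(2) + (3)(-2) = 1 = 1 ✓
Check eq2: (2)(-3) + (-1)(2) + (-3)(-2) = -2 = -2 ✓
Check eq3: (2)(-3) + (-3)(2) + (-4)(-2) = -4 = -4 ✓

x = -3, y = 2, z = -2


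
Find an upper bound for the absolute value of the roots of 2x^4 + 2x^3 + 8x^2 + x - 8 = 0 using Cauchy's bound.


Cauchy's bound: all roots r satisfy |r| <= 1 + max(|a_i/a_n|) for i = 0,...,n-1
where a_n is the leading coefficient.

Coefficients: [2, 2, 8, 1, -8]
Leading coefficient a_n = 2
Ratios |a_i/a_n|: 1, 4, 1/2, 4
Maximum ratio: 4
Cauchy's bound: |r| <= 1 + 4 = 5

Upper bound = 5


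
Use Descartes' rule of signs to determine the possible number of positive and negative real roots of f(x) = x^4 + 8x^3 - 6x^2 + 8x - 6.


Descartes' rule of signs:

For positive roots, count sign changes in f(x) = x^4 + 8x^3 - 6x^2 + 8x - 6:
Signs of coefficients: +, +, -, +, -
Number of sign changes: 3
Possible positive real roots: 3, 1

For negative roots, examine f(-x) = x^4 - 8x^3 - 6x^2 - 8x - 6:
Signs of coefficients: +, -, -, -, -
Number of sign changes: 1
Possible negative real roots: 1

Positive roots: 3 or 1; Negative roots: 1


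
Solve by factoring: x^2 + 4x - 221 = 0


We need two numbers that multiply to -221 and add to 4.
Those numbers are 17 and -13 (since 17 * (-13) = -221 and 17 + (-13) = 4).
So x^2 + 4x - 221 = (x + 17)(x - 13) = 0
Setting each factor to zero: x = -17 or x = 13

x = -17, x = 13


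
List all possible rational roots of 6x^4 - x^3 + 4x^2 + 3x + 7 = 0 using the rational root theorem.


Rational root theorem: possible roots are ±p/q where:
  p divides the constant term (7): p ∈ {1, 7}
  q divides the leading coefficient (6): q ∈ {1, 2, 3, 6}

All possible rational roots: -7, -7/2, -7/3, -7/6, -1, -1/2, -1/3, -1/6, 1/6, 1/3, 1/2, 1, 7/6, 7/3, 7/2, 7

-7, -7/2, -7/3, -7/6, -1, -1/2, -1/3, -1/6, 1/6, 1/3, 1/2, 1, 7/6, 7/3, 7/2, 7


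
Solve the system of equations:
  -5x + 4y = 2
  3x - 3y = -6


Using Cramer's rule:
Determinant D = (-5)(-3) - (3)(4) = 15 - 12 = 3
Dx = (2)(-3) - (-6)(4) = -6 + 24 = 18
Dy = (-5)(-6) - (3)(2) = 30 - 6 = 24
x = Dx/D = 18/3 = 6
y = Dy/D = 24/3 = 8

x = 6, y = 8


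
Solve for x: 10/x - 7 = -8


Subtract -7 from both sides: 10/x = -1
Multiply both sides by x: 10 = -1 * x
Divide by -1: x = -10

x = -10


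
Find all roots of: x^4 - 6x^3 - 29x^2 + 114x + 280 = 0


Let p(x) = x^4 - 6x^3 - 29x^2 + 114x + 280. By the rational root theorem (leading coefficient 1), any rational root is an integer divisor of 280: try ±1, ±2, ... in turn.
Test x = 1: value = 360 ≠ 0.
Test x = -1: value = 144 ≠ 0.
Test x = 2: value = 360 ≠ 0.
Test x = -2: value = 0 ✓, so (x + 2) is a factor.
Synthetic division by (x + 2): bring down 1; 1(-2) - 6 = -8; (-8)(-2) - 29 = -13; (-13)(-2) + 114 = 140; 140(-2) + 280 = 0 → quotient x^3 - 8x^2 - 13x + 140, remainder 0.
Continue with the quotient x^3 - 8x^2 - 13x + 140 (candidates must divide 140; re-test x = -2 first in case it repeats).
Test x = -2: value = 126 ≠ 0.
Test x = 4: value = 24 ≠ 0.
Test x = -4: value = 0 ✓, so (x + 4) is a factor.
Synthetic division by (x + 4): bring down 1; 1(-4) - 8 = -12; (-12)(-4) - 13 = 35; 35(-4) + 140 = 0 → quotient x^2 - 12x + 35, remainder 0.
Solve the quadratic x^2 - 12x + 35 = 0: discriminant = (-12)^2 - 4(1)(35) = 144 - 140 = 4.
sqrt(4) = 2, so x = (12 ± 2)/2: x = 7 or x = 5.
Collecting all roots found:

x = -4, x = -2, x = 5, x = 7


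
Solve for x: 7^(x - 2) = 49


Express both sides with the same base.
49 = 7^2
Since the bases match, equate exponents: x - 2 = 2
So x = 2 - (-2) = 4

x = 4


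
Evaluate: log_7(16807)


We need the exponent such that 7^? = 16807
7^5 = 16807
Therefore log_7(16807) = 5

5


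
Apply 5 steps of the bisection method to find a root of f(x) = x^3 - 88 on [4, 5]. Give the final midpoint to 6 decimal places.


f(x) = x^3 - 88
f(4) = -24 < 0
f(5) = 37 > 0

Step 1: midpoint = (4.000000 + 5.000000)/2 = 4.500000
  f(4.500000) = 3.125000
  f(mid) > 0, so root is in [4.000000, 4.500000]

Step 2: midpoint = (4.000000 + 4.500000)/2 = 4.250000
  f(4.250000) = -11.234375
  f(mid) < 0, so root is in [4.250000, 4.500000]

Step 3: midpoint = (4.250000 + 4.500000)/2 = 4.375000
  f(4.375000) = -4.259766
  f(mid) < 0, so root is in [4.375000, 4.500000]

Step 4: midpoint = (4.375000 + 4.500000)/2 = 4.437500
  f(4.437500) = -0.619385
  f(mid) < 0, so root is in [4.437500, 4.500000]

Step 5: midpoint = (4.437500 + 4.500000)/2 = 4.468750
  f(4.468750) = 1.239716
  f(mid) > 0, so root is in [4.437500, 4.468750]

midpoint = 4.468750


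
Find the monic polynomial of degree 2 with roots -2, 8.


A monic polynomial with roots -2, 8 is:
p(x) = (x + 2)(x - 8)
After multiplying by (x + 2): x + 2
After multiplying by (x - 8): x^2 - 6x - 16

x^2 - 6x - 16


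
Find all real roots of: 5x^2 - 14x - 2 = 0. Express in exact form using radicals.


Using the quadratic formula: x = (-b ± sqrt(b^2 - 4ac)) / (2a)
Here a = 5, b = -14, c = -2
Discriminant = b^2 - 4ac = (-14)^2 - 4(5)(-2) = 196 + 40 = 236
Since discriminant = 236 > 0, there are two real roots.
x = (14 ± 2*sqrt(59)) / 10
Simplifying: x = (7 ± sqrt(59)) / 5
Numerically: x ≈ 2.9362 or x ≈ -0.1362

x = (7 + sqrt(59)) / 5 or x = (7 - sqrt(59)) / 5


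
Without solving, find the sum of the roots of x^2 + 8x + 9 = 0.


By Vieta's formulas for ax^2 + bx + c = 0:
  Sum of roots = -b/a
  Product of roots = c/a

Here a = 1, b = 8, c = 9
Sum = -(8)/1 = -8
Product = 9/1 = 9

Sum = -8


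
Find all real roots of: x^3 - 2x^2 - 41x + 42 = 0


Let p(x) = x^3 - 2x^2 - 41x + 42. By the rational root theorem (leading coefficient 1), any rational root is an integer divisor of 42: try ±1, ±2, ... in turn.
Test x = 1: value = 0 ✓, so (x - 1) is a factor.
Synthetic division by (x - 1): bring down 1; 1(1) - 2 = -1; (-1)(1) - 41 = -42; (-42)(1) + 42 = 0 → quotient x^2 - x - 42, remainder 0.
Solve the quadratic x^2 - x - 42 = 0: discriminant = (-1)^2 - 4(1)(-42) = 1 + 168 = 169.
sqrt(169) = 13, so x = (1 ± 13)/2: x = 7 or x = -6.

x = -6, x = 1, x = 7


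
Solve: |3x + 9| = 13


An absolute value equation |expr| = 13 gives two cases:
Case 1: 3x + 9 = 13
  3x = 4, so x = 4/3
Case 2: 3x + 9 = -13
  3x = -22, so x = -22/3

x = -22/3, x = 4/3


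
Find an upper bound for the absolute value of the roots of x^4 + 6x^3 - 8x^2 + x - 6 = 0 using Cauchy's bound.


Cauchy's bound: all roots r satisfy |r| <= 1 + max(|a_i/a_n|) for i = 0,...,n-1
where a_n is the leading coefficient.

Coefficients: [1, 6, -8, 1, -6]
Leading coefficient a_n = 1
Ratios |a_i/a_n|: 6, 8, 1, 6
Maximum ratio: 8
Cauchy's bound: |r| <= 1 + 8 = 9

Upper bound = 9


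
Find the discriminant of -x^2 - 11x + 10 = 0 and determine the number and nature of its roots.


For ax^2 + bx + c = 0, discriminant D = b^2 - 4ac
Here a = -1, b = -11, c = 10
D = (-11)^2 - 4(-1)(10) = 121 + 40 = 161

D = 161 > 0 but not a perfect square
The equation has 2 distinct real irrational roots.

Discriminant = 161, 2 distinct real irrational roots


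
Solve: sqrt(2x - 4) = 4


Square both sides: 2x - 4 = 4^2 = 16
2x = 16 + 4 = 20
x = 10
Check: sqrt(2*10 - 4) = sqrt(16) = 4 ✓

x = 10


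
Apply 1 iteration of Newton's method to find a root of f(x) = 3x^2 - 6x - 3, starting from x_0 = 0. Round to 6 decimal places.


Newton's method: x_(n+1) = x_n - f(x_n)/f'(x_n)
f(x) = 3x^2 - 6x - 3
f'(x) = 6x - 6

Iteration 1:
  f(0.000000) = -3.000000
  f'(0.000000) = -6.000000
  x_1 = 0.000000 - (-3.000000)/(-6.000000) = -0.500000

x_1 = -0.500000


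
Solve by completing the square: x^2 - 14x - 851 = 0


Start: x^2 - 14x - 851 = 0
Move constant: x^2 - 14x = 851
Half of -14 is -7, squared is 49
Add 49 to both sides: x^2 - 14x + 49 = 900
(x - 7)^2 = 900
x - 7 = ±30
x = 7 + 30 = 37 or x = 7 - 30 = -23

x = -23, x = 37


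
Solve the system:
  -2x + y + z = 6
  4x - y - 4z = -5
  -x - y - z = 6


Using Cramer's rule. Expand each determinant along the first row.
D  = (-2)*[(-1)*(-1) - (-4)*(-1)] - 1*[4*(-1) - (-4)*(-1)] + 1*[4*(-1) - (-1)*(-1)]
  = (-2)*(-3) - 1*(-8) + 1*(-5) = 9
Dx = 6*[(-1)*(-1) - (-4)*(-1)] - 1*[(-5)*(-1) - (-4)*6] + 1*[(-5)*(-1) - (-1)*6]
  = 6*(-3) - 1*(29) + 1*(11) = -36
Dy = (-2)*[(-5)*(-1) - (-4)*6] - 6*[4*(-1) - (-4)*(-1)] + 1*[4*6 - (-5)*(-1)]
  = (-2)*(29) - 6*(-8) + 1*(19) = 9
Dz = (-2)*[(-1)*6 - (-5)*(-1)] - 1*[4*6 - (-5)*(-1)] + 6*[4*(-1) - (-1)*(-1)]
  = (-2)*(-11) - 1*(19) + 6*(-5) = -27
x = Dx/D = -36/9 = -4, y = Dy/D = 9/9 = 1, z = Dz/D = -27/9 = -3
Check eq1: (-2)(-4) + (1)(1) + (1)(-3) = 6 = 6 ✓
Check eq2: (4)(-4) + (-1)(1) + (-4)(-3) = -5 = -5 ✓
Check eq3: (-1)(-4) + (-1)(1) + (-1)(-3) = 6 = 6 ✓

x = -4, y = 1, z = -3


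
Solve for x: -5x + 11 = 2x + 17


Starting with: -5x + 11 = 2x + 17
Move all x terms to left: (-5 - 2)x = 17 - 11
Simplify: -7x = 6
Divide both sides by -7: x = -6/7

x = -6/7


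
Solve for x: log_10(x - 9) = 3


Convert to exponential form: x - 9 = 10^3 = 1000
x = 1000 + 9 = 1009
Check: log_10(1009 - 9) = log_10(1000) = log_10(1000) = 3 ✓

x = 1009


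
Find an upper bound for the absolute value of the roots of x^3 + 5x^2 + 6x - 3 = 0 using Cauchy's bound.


Cauchy's bound: all roots r satisfy |r| <= 1 + max(|a_i/a_n|) for i = 0,...,n-1
where a_n is the leading coefficient.

Coefficients: [1, 5, 6, -3]
Leading coefficient a_n = 1
Ratios |a_i/a_n|: 5, 6, 3
Maximum ratio: 6
Cauchy's bound: |r| <= 1 + 6 = 7

Upper bound = 7


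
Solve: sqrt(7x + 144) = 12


Square both sides: 7x + 144 = 12^2 = 144
7x = 144 - 144 = 0
x = 0
Check: sqrt(7*0 + 144) = sqrt(144) = 12 ✓

x = 0


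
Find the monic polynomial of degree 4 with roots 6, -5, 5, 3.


A monic polynomial with roots 6, -5, 5, 3 is:
p(x) = (x - 6)(x + 5)(x - 5)(x - 3)
After multiplying by (x - 6): x - 6
After multiplying by (x + 5): x^2 - x - 30
After multiplying by (x - 5): x^3 - 6x^2 - 25x + 150
After multiplying by (x - 3): x^4 - 9x^3 - 7x^2 + 225x - 450

x^4 - 9x^3 - 7x^2 + 225x - 450


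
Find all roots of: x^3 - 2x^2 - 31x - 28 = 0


Let p(x) = x^3 - 2x^2 - 31x - 28. By the rational root theorem (leading coefficient 1), any rational root is an integer divisor of 28: try ±1, ±2, ... in turn.
Test x = 1: value = -60 ≠ 0.
Test x = -1: value = 0 ✓, so (x + 1) is a factor.
Synthetic division by (x + 1): bring down 1; 1(-1) - 2 = -3; (-3)(-1) - 31 = -28; (-28)(-1) - 28 = 0 → quotient x^2 - 3x - 28, remainder 0.
Solve the quadratic x^2 - 3x - 28 = 0: discriminant = (-3)^2 - 4(1)(-28) = 9 + 112 = 121.
sqrt(121) = 11, so x = (3 ± 11)/2: x = 7 or x = -4.
Collecting all roots found:

x = -4, x = -1, x = 7


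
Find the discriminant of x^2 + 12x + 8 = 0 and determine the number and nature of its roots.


For ax^2 + bx + c = 0, discriminant D = b^2 - 4ac
Here a = 1, b = 12, c = 8
D = (12)^2 - 4(1)(8) = 144 - 32 = 112

D = 112 > 0 but not a perfect square
The equation has 2 distinct real irrational roots.

Discriminant = 112, 2 distinct real irrational roots


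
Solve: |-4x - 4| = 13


An absolute value equation |expr| = 13 gives two cases:
Case 1: -4x - 4 = 13
  -4x = 17, so x = -17/4
Case 2: -4x - 4 = -13
  -4x = -9, so x = 9/4

x = -17/4, x = 9/4


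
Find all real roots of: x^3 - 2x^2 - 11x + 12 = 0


Let p(x) = x^3 - 2x^2 - 11x + 12. By the rational root theorem (leading coefficient 1), any rational root is an integer divisor of 12: try ±1, ±2, ... in turn.
Test x = 1: value = 0 ✓, so (x - 1) is a factor.
Synthetic division by (x - 1): bring down 1; 1(1) - 2 = -1; (-1)(1) - 11 = -12; (-12)(1) + 12 = 0 → quotient x^2 - x - 12, remainder 0.
Solve the quadratic x^2 - x - 12 = 0: discriminant = (-1)^2 - 4(1)(-12) = 1 + 48 = 49.
sqrt(49) = 7, so x = (1 ± 7)/2: x = 4 or x = -3.

x = -3, x = 1, x = 4


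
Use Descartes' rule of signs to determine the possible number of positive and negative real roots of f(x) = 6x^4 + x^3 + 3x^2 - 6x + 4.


Descartes' rule of signs:

For positive roots, count sign changes in f(x) = 6x^4 + x^3 + 3x^2 - 6x + 4:
Signs of coefficients: +, +, +, -, +
Number of sign changes: 2
Possible positive real roots: 2, 0

For negative roots, examine f(-x) = 6x^4 - x^3 + 3x^2 + 6x + 4:
Signs of coefficients: +, -, +, +, +
Number of sign changes: 2
Possible negative real roots: 2, 0

Positive roots: 2 or 0; Negative roots: 2 or 0


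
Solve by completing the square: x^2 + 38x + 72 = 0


Start: x^2 + 38x + 72 = 0
Move constant: x^2 + 38x = -72
Half of 38 is 19, squared is 361
Add 361 to both sides: x^2 + 38x + 361 = 289
(x + 19)^2 = 289
x + 19 = ±17
x = -19 + 17 = -2 or x = -19 - 17 = -36

x = -36, x = -2


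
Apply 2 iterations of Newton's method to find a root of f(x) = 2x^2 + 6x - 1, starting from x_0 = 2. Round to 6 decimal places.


Newton's method: x_(n+1) = x_n - f(x_n)/f'(x_n)
f(x) = 2x^2 + 6x - 1
f'(x) = 4x + 6

Iteration 1:
  f(2.000000) = 19.000000
  f'(2.000000) = 14.000000
  x_1 = 2.000000 - (19.000000)/(14.000000) = 0.642857

Iteration 2:
  f(0.642857) = 3.683673
  f'(0.642857) = 8.571429
  x_2 = 0.642857 - (3.683673)/(8.571429) = 0.213095

x_2 = 0.213095


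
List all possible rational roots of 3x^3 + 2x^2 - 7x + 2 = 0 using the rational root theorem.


Rational root theorem: possible roots are ±p/q where:
  p divides the constant term (2): p ∈ {1, 2}
  q divides the leading coefficient (3): q ∈ {1, 3}

All possible rational roots: -2, -1, -2/3, -1/3, 1/3, 2/3, 1, 2

-2, -1, -2/3, -1/3, 1/3, 2/3, 1, 2


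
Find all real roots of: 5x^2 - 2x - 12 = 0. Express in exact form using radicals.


Using the quadratic formula: x = (-b ± sqrt(b^2 - 4ac)) / (2a)
Here a = 5, b = -2, c = -12
Discriminant = b^2 - 4ac = (-2)^2 - 4(5)(-12) = 4 + 240 = 244
Since discriminant = 244 > 0, there are two real roots.
x = (2 ± 2*sqrt(61)) / 10
Simplifying: x = (1 ± sqrt(61)) / 5
Numerically: x ≈ 1.7620 or x ≈ -1.3620

x = (1 + sqrt(61)) / 5 or x = (1 - sqrt(61)) / 5


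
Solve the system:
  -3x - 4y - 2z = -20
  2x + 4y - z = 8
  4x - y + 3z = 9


Using Cramer's rule. Expand each determinant along the first row.
D  = (-3)*[4*3 - (-1)*(-1)] - (-4)*[2*3 - (-1)*4] + (-2)*[2*(-1) - 4*4]
  = (-3)*(11) - (-4)*(10) + (-2)*(-18) = 43
Dx = (-20)*[4*3 - (-1)*(-1)] - (-4)*[8*3 - (-1)*9] + (-2)*[8*(-1) - 4*9]
  = (-20)*(11) - (-4)*(33) + (-2)*(-44) = 0
Dy = (-3)*[8*3 - (-1)*9] - (-20)*[2*3 - (-1)*4] + (-2)*[2*9 - 8*4]
  = (-3)*(33) - (-20)*(10) + (-2)*(-14) = 129
Dz = (-3)*[4*9 - 8*(-1)] - (-4)*[2*9 - 8*4] + (-20)*[2*(-1) - 4*4]
  = (-3)*(44) - (-4)*(-14) + (-20)*(-18) = 172
x = Dx/D = 0/43 = 0, y = Dy/D = 129/43 = 3, z = Dz/D = 172/43 = 4
Check eq1: (-3)(0) + (-4)(3) + (-2)(4) = -20 = -20 ✓
Check eq2: (2)(0) + (4)(3) + (-1)(4) = 8 = 8 ✓
Check eq3: (4)(0) + (-1)(3) + (3)(4) = 9 = 9 ✓

x = 0, y = 3, z = 4


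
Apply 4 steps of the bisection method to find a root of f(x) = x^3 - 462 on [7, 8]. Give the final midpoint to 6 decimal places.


f(x) = x^3 - 462
f(7) = -119 < 0
f(8) = 50 > 0

Step 1: midpoint = (7.000000 + 8.000000)/2 = 7.500000
  f(7.500000) = -40.125000
  f(mid) < 0, so root is in [7.500000, 8.000000]

Step 2: midpoint = (7.500000 + 8.000000)/2 = 7.750000
  f(7.750000) = 3.484375
  f(mid) > 0, so root is in [7.500000, 7.750000]

Step 3: midpoint = (7.500000 + 7.750000)/2 = 7.625000
  f(7.625000) = -18.677734
  f(mid) < 0, so root is in [7.625000, 7.750000]

Step 4: midpoint = (7.625000 + 7.750000)/2 = 7.687500
  f(7.687500) = -7.686768
  f(mid) < 0, so root is in [7.687500, 7.750000]

midpoint = 7.687500


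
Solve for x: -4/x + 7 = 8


Subtract 7 from both sides: -4/x = 1
Multiply both sides by x: -4 = 1 * x
Divide by 1: x = -4

x = -4


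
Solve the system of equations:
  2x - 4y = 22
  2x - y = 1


Using Cramer's rule:
Determinant D = (2)(-1) - (2)(-4) = -2 + 8 = 6
Dx = (22)(-1) - (1)(-4) = -22 + 4 = -18
Dy = (2)(1) - (2)(22) = 2 - 44 = -42
x = Dx/D = -18/6 = -3
y = Dy/D = -42/6 = -7

x = -3, y = -7


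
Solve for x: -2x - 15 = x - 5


Starting with: -2x - 15 = x - 5
Move all x terms to left: (-2 - 1)x = -5 + 15
Simplify: -3x = 10
Divide both sides by -3: x = -10/3

x = -10/3


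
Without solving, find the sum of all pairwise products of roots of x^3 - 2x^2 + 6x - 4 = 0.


By Vieta's formulas for x^3 + bx^2 + cx + d = 0:
  r1 + r2 + r3 = -b/a = 2
  r1*r2 + r1*r3 + r2*r3 = c/a = 6
  r1*r2*r3 = -d/a = 4


Sum of pairwise products = 6


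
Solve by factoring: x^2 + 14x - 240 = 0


We need two numbers that multiply to -240 and add to 14.
Those numbers are 24 and -10 (since 24 * (-10) = -240 and 24 + (-10) = 14).
So x^2 + 14x - 240 = (x + 24)(x - 10) = 0
Setting each factor to zero: x = -24 or x = 10

x = -24, x = 10


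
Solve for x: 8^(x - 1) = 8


Express both sides with the same base.
8 = 8^1
Since the bases match, equate exponents: x - 1 = 1
So x = 1 - (-1) = 2

x = 2


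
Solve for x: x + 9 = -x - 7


Starting with: x + 9 = -x - 7
Move all x terms to left: (1 + 1)x = -7 - 9
Simplify: 2x = -16
Divide both sides by 2: x = -8

x = -8


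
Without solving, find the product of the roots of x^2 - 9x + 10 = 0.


By Vieta's formulas for ax^2 + bx + c = 0:
  Sum of roots = -b/a
  Product of roots = c/a

Here a = 1, b = -9, c = 10
Sum = -(-9)/1 = 9
Product = 10/1 = 10

Product = 10


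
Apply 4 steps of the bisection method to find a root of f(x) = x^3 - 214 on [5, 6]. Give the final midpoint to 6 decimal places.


f(x) = x^3 - 214
f(5) = -89 < 0
f(6) = 2 > 0

Step 1: midpoint = (5.000000 + 6.000000)/2 = 5.500000
  f(5.500000) = -47.625000
  f(mid) < 0, so root is in [5.500000, 6.000000]

Step 2: midpoint = (5.500000 + 6.000000)/2 = 5.750000
  f(5.750000) = -23.890625
  f(mid) < 0, so root is in [5.750000, 6.000000]

Step 3: midpoint = (5.750000 + 6.000000)/2 = 5.875000
  f(5.875000) = -11.220703
  f(mid) < 0, so root is in [5.875000, 6.000000]

Step 4: midpoint = (5.875000 + 6.000000)/2 = 5.937500
  f(5.937500) = -4.679932
  f(mid) < 0, so root is in [5.937500, 6.000000]

midpoint = 5.937500


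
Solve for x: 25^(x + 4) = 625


Express both sides with the same base.
625 = 25^2
Since the bases match, equate exponents: x + 4 = 2
So x = 2 - (4) = -2

x = -2


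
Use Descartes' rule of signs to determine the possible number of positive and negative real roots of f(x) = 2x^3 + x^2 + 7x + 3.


Descartes' rule of signs:

For positive roots, count sign changes in f(x) = 2x^3 + x^2 + 7x + 3:
Signs of coefficients: +, +, +, +
Number of sign changes: 0
Possible positive real roots: 0

For negative roots, examine f(-x) = -2x^3 + x^2 - 7x + 3:
Signs of coefficients: -, +, -, +
Number of sign changes: 3
Possible negative real roots: 3, 1

Positive roots: 0; Negative roots: 3 or 1


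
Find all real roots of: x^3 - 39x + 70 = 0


Let p(x) = x^3 - 39x + 70. By the rational root theorem (leading coefficient 1), any rational root is an integer divisor of 70: try ±1, ±2, ... in turn.
Test x = 1: value = 32 ≠ 0.
Test x = -1: value = 108 ≠ 0.
Test x = 2: value = 0 ✓, so (x - 2) is a factor.
Synthetic division by (x - 2): bring down 1; 1(2) + 0 = 2; 2(2) - 39 = -35; (-35)(2) + 70 = 0 → quotient x^2 + 2x - 35, remainder 0.
Solve the quadratic x^2 + 2x - 35 = 0: discriminant = 2^2 - 4(1)(-35) = 4 + 140 = 144.
sqrt(144) = 12, so x = (-2 ± 12)/2: x = 5 or x = -7.

x = -7, x = 2, x = 5


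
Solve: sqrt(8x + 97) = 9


Square both sides: 8x + 97 = 9^2 = 81
8x = 81 - 97 = -16
x = -2
Check: sqrt(8*(-2) + 97) = sqrt(81) = 9 ✓

x = -2


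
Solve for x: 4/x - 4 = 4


Subtract -4 from both sides: 4/x = 8
Multiply both sides by x: 4 = 8 * x
Divide by 8: x = 1/2

x = 1/2


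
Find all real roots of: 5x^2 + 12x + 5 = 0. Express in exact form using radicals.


Using the quadratic formula: x = (-b ± sqrt(b^2 - 4ac)) / (2a)
Here a = 5, b = 12, c = 5
Discriminant = b^2 - 4ac = 12^2 - 4(5)(5) = 144 - 100 = 44
Since discriminant = 44 > 0, there are two real roots.
x = (-12 ± 2*sqrt(11)) / 10
Simplifying: x = (-6 ± sqrt(11)) / 5
Numerically: x ≈ -0.5367 or x ≈ -1.8633

x = (-6 + sqrt(11)) / 5 or x = (-6 - sqrt(11)) / 5


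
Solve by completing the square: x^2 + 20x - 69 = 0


Start: x^2 + 20x - 69 = 0
Move constant: x^2 + 20x = 69
Half of 20 is 10, squared is 100
Add 100 to both sides: x^2 + 20x + 100 = 169
(x + 10)^2 = 169
x + 10 = ±13
x = -10 + 13 = 3 or x = -10 - 13 = -23

x = -23, x = 3


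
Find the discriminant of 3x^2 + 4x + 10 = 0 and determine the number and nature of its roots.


For ax^2 + bx + c = 0, discriminant D = b^2 - 4ac
Here a = 3, b = 4, c = 10
D = (4)^2 - 4(3)(10) = 16 - 120 = -104

D = -104 < 0
The equation has no real roots (2 complex conjugate roots).

Discriminant = -104, no real roots (2 complex conjugate roots)
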